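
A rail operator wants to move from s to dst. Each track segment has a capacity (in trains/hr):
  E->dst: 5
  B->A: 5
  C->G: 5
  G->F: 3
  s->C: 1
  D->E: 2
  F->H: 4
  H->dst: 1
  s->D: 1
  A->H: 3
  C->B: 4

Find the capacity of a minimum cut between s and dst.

2

Max flow = 2 (via 2 augmenting paths).
In the residual at optimum, the set reachable from s is {s}.
Cut edges: s->D (cap 1), s->C (cap 1). Sum = 2.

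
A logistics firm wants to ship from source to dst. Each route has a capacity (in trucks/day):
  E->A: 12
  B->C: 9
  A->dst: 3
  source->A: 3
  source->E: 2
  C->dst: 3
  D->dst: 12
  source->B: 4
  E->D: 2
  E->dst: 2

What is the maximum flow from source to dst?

8

Augment source->E->dst: bottleneck 2. Total 2.
Augment source->A->dst: bottleneck 3. Total 5.
Augment source->B->C->dst: bottleneck 3. Total 8.
No augmenting path remains in the residual graph.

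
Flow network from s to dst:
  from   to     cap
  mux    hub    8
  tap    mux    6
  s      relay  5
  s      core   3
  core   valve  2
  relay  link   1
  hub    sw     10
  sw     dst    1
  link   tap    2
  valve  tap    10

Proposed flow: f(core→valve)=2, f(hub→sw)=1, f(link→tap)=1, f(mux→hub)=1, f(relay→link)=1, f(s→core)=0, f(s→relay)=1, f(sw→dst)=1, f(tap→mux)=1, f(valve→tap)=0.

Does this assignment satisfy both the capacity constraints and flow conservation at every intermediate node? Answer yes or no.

Conservation fails at core: inflow 0 ≠ outflow 2.

No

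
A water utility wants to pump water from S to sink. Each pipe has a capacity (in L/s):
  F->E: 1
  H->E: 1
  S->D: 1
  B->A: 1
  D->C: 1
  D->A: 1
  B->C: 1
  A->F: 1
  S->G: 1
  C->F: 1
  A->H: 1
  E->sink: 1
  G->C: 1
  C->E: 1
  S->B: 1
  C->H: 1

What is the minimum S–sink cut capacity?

1

Max flow = 1 (via 1 augmenting path).
In the residual at optimum, the set reachable from S is {A, B, C, D, E, F, G, H, S}.
Cut edges: E->sink (cap 1). Sum = 1.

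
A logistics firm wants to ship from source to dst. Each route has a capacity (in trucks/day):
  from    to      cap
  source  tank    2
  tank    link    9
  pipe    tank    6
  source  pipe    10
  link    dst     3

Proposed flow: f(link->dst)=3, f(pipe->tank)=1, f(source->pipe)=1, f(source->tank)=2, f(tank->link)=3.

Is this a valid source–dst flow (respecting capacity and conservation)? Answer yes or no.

Yes

Every edge has 0 ≤ f(e) ≤ cap(e).
At each intermediate node, inflow equals outflow.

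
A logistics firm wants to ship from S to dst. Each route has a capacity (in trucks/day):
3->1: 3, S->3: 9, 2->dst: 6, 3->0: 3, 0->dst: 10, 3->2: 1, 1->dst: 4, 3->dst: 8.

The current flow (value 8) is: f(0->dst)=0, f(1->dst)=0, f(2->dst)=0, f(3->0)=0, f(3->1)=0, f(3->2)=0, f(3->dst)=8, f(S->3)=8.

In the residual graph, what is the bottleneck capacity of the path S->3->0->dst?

Residual capacities along the path: S->3: 1, 3->0: 3, 0->dst: 10.
Minimum is 1.

1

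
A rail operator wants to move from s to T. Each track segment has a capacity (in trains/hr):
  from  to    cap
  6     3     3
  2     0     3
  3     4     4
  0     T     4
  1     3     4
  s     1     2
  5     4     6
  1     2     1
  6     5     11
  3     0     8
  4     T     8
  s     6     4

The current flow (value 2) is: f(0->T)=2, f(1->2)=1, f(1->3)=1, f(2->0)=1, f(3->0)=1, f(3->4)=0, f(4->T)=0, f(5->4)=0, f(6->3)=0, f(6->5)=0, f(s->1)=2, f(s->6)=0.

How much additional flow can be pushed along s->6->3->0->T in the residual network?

2

Residual capacities along the path: s->6: 4, 6->3: 3, 3->0: 7, 0->T: 2.
Minimum is 2.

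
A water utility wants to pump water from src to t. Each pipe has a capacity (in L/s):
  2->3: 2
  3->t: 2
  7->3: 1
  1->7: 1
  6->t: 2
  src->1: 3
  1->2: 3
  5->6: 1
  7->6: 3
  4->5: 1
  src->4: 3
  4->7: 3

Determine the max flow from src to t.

4

Augment src->1->2->3->t: bottleneck 2. Total 2.
Augment src->1->7->6->t: bottleneck 1. Total 3.
Augment src->4->7->6->t: bottleneck 1. Total 4.
No augmenting path remains in the residual graph.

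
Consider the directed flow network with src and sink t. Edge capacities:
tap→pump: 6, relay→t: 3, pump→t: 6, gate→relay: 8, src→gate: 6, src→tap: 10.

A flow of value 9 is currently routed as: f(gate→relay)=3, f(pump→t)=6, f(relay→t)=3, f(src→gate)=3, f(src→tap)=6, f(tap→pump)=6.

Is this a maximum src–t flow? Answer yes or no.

Yes

Residual reachable from src: {gate, relay, src, tap}; t is not reachable.
Saturated cut: tap→pump, relay→t with total capacity 9 = current flow value. Flow is maximum.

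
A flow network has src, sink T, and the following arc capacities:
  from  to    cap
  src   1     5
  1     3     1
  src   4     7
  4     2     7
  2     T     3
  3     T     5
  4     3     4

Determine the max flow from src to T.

8

Augment src->1->3->T: bottleneck 1. Total 1.
Augment src->4->3->T: bottleneck 4. Total 5.
Augment src->4->2->T: bottleneck 3. Total 8.
No augmenting path remains in the residual graph.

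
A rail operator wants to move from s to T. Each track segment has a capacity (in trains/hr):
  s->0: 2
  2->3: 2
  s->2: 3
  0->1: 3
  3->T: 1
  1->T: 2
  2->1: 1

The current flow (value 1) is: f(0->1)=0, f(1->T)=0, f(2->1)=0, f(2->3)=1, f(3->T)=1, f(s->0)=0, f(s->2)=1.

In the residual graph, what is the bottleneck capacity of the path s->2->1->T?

1

Residual capacities along the path: s->2: 2, 2->1: 1, 1->T: 2.
Minimum is 1.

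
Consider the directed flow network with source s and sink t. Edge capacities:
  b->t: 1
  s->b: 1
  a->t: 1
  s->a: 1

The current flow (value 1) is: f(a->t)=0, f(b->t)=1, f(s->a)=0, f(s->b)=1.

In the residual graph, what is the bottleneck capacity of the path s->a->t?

1

Residual capacities along the path: s->a: 1, a->t: 1.
Minimum is 1.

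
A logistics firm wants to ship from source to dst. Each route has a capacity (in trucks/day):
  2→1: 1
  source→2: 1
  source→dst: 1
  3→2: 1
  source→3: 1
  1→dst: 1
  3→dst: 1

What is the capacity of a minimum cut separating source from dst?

Max flow = 3 (via 3 augmenting paths).
In the residual at optimum, the set reachable from source is {source}.
Cut edges: source→3 (cap 1), source→2 (cap 1), source→dst (cap 1). Sum = 3.

3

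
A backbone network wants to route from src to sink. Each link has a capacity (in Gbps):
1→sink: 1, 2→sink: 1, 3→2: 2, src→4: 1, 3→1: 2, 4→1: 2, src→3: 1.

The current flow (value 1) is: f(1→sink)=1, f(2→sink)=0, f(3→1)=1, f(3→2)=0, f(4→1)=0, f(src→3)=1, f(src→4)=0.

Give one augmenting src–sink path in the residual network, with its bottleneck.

src→4→1→3→2→sink, bottleneck 1

Residual along src→4→1→3→2→sink: src→4: 1, 4→1: 2, 1→3: 1 (reverse), 3→2: 2, 2→sink: 1.
Bottleneck = min = 1.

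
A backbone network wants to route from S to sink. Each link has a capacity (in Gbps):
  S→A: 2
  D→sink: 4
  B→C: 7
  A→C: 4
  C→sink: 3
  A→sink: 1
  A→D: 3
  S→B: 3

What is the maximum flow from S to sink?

Augment S→A→sink: bottleneck 1. Total 1.
Augment S→A→C→sink: bottleneck 1. Total 2.
Augment S→B→C→sink: bottleneck 2. Total 4.
Augment S→B→C→A→D→sink: bottleneck 1. Total 5.
No augmenting path remains in the residual graph.

5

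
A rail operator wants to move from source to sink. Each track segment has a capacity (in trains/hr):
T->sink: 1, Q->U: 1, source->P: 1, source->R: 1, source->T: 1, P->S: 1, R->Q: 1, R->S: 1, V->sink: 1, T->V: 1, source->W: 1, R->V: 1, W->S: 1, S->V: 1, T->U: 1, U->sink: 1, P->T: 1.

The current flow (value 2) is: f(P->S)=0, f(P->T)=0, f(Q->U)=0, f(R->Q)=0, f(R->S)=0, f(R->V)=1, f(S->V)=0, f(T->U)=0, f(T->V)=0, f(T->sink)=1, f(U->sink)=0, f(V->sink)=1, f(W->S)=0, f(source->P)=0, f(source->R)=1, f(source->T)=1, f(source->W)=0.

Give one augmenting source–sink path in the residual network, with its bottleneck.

source->P->T->U->sink, bottleneck 1

Residual along source->P->T->U->sink: source->P: 1, P->T: 1, T->U: 1, U->sink: 1.
Bottleneck = min = 1.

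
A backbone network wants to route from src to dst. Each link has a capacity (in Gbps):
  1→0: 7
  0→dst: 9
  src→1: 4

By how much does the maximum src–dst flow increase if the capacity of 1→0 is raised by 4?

Original max flow = 4.
Edge 1→0 does not cross the min cut (source side {src}), so extra capacity there cannot help.
New max flow = 4. Increase = 0.

0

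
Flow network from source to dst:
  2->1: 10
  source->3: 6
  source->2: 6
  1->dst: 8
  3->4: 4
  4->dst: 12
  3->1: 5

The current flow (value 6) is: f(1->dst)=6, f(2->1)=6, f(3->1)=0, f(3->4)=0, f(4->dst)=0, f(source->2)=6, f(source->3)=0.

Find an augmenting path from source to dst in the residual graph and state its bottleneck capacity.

source->3->1->dst, bottleneck 2

Residual along source->3->1->dst: source->3: 6, 3->1: 5, 1->dst: 2.
Bottleneck = min = 2.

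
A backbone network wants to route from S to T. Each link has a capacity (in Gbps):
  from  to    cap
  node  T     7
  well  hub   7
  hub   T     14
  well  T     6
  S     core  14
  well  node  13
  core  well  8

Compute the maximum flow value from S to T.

Augment S→core→well→T: bottleneck 6. Total 6.
Augment S→core→well→hub→T: bottleneck 2. Total 8.
No augmenting path remains in the residual graph.

8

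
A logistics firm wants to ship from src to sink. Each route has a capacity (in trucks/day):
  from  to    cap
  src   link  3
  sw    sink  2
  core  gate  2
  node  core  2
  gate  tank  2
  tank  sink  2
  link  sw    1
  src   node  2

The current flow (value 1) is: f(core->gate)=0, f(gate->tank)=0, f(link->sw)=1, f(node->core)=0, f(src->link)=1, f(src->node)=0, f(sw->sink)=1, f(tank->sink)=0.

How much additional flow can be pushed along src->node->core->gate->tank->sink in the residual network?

Residual capacities along the path: src->node: 2, node->core: 2, core->gate: 2, gate->tank: 2, tank->sink: 2.
Minimum is 2.

2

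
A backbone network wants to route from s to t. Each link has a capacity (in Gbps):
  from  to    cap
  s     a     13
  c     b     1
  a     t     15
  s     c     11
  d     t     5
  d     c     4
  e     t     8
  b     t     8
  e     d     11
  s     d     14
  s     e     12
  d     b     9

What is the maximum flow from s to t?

34

Augment s->e->t: bottleneck 8. Total 8.
Augment s->d->t: bottleneck 5. Total 13.
Augment s->a->t: bottleneck 13. Total 26.
Augment s->d->b->t: bottleneck 8. Total 34.
No augmenting path remains in the residual graph.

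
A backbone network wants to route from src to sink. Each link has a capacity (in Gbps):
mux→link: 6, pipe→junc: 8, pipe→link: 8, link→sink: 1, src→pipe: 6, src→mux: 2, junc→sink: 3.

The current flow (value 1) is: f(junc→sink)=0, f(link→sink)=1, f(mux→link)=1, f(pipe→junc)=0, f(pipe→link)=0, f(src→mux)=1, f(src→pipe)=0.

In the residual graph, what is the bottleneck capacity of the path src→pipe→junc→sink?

Residual capacities along the path: src→pipe: 6, pipe→junc: 8, junc→sink: 3.
Minimum is 3.

3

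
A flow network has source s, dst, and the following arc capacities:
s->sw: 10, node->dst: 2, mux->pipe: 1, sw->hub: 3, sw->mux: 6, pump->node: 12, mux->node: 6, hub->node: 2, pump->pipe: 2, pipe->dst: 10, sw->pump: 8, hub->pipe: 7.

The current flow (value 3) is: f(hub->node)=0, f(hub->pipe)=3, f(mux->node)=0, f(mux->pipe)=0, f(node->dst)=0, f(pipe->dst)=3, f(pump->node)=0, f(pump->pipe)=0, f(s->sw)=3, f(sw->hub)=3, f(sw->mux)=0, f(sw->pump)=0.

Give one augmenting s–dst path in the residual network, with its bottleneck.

Residual along s->sw->pump->pipe->dst: s->sw: 7, sw->pump: 8, pump->pipe: 2, pipe->dst: 7.
Bottleneck = min = 2.

s->sw->pump->pipe->dst, bottleneck 2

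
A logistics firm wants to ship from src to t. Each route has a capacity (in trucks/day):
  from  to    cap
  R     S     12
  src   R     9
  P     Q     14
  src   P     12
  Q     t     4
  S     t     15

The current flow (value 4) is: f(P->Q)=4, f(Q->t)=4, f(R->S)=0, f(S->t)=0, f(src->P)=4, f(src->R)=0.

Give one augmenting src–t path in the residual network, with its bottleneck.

Residual along src->R->S->t: src->R: 9, R->S: 12, S->t: 15.
Bottleneck = min = 9.

src->R->S->t, bottleneck 9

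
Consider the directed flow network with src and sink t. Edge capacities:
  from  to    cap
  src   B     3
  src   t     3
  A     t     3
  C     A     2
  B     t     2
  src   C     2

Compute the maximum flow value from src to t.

7

Augment src→t: bottleneck 3. Total 3.
Augment src→B→t: bottleneck 2. Total 5.
Augment src→C→A→t: bottleneck 2. Total 7.
No augmenting path remains in the residual graph.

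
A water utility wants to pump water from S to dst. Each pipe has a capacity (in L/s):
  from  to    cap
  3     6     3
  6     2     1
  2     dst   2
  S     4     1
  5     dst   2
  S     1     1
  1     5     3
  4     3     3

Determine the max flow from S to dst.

2

Augment S→1→5→dst: bottleneck 1. Total 1.
Augment S→4→3→6→2→dst: bottleneck 1. Total 2.
No augmenting path remains in the residual graph.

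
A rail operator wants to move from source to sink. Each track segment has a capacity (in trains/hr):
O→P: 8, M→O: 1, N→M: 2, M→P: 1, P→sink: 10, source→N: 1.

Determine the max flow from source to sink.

1

Augment source→N→M→P→sink: bottleneck 1. Total 1.
No augmenting path remains in the residual graph.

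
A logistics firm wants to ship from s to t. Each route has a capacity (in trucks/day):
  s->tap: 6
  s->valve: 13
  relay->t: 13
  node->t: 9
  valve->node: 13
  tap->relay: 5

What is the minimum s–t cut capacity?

Max flow = 14 (via 2 augmenting paths).
In the residual at optimum, the set reachable from s is {node, s, tap, valve}.
Cut edges: tap->relay (cap 5), node->t (cap 9). Sum = 14.

14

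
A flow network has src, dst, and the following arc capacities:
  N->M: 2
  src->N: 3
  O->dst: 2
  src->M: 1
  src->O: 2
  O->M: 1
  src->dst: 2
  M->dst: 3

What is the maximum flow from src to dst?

7

Augment src->dst: bottleneck 2. Total 2.
Augment src->O->dst: bottleneck 2. Total 4.
Augment src->M->dst: bottleneck 1. Total 5.
Augment src->N->M->dst: bottleneck 2. Total 7.
No augmenting path remains in the residual graph.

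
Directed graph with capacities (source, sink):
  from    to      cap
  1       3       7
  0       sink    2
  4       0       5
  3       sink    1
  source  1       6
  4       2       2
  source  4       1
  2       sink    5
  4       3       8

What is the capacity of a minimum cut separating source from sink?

2

Max flow = 2 (via 2 augmenting paths).
In the residual at optimum, the set reachable from source is {1, 3, source}.
Cut edges: source->4 (cap 1), 3->sink (cap 1). Sum = 2.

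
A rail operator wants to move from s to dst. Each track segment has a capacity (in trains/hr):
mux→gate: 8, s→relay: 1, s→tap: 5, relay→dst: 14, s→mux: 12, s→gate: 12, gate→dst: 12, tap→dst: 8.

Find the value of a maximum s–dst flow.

18

Augment s→relay→dst: bottleneck 1. Total 1.
Augment s→gate→dst: bottleneck 12. Total 13.
Augment s→tap→dst: bottleneck 5. Total 18.
No augmenting path remains in the residual graph.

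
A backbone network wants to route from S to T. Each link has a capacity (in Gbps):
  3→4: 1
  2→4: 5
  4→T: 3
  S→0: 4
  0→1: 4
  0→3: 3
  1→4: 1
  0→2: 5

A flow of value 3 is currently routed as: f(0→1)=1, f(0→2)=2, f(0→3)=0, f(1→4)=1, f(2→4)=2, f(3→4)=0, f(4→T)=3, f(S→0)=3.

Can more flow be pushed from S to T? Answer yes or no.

Residual reachable from S: {0, 1, 2, 3, 4, S}; T is not reachable.
Saturated cut: 4→T with total capacity 3 = current flow value. Flow is maximum.

No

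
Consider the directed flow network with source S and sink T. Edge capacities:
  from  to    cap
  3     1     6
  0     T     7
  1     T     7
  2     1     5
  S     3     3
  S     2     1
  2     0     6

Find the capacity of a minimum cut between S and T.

4

Max flow = 4 (via 2 augmenting paths).
In the residual at optimum, the set reachable from S is {S}.
Cut edges: S→2 (cap 1), S→3 (cap 3). Sum = 4.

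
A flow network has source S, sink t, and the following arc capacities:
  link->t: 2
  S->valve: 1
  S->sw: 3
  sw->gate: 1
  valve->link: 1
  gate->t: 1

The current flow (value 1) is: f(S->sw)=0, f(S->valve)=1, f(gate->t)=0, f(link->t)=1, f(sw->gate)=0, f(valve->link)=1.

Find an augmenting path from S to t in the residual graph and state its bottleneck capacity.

Residual along S->sw->gate->t: S->sw: 3, sw->gate: 1, gate->t: 1.
Bottleneck = min = 1.

S->sw->gate->t, bottleneck 1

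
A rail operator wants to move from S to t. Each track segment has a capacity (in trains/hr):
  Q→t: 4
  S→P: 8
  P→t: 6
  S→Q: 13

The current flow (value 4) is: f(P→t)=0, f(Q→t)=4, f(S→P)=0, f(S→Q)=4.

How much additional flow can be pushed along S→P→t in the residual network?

6

Residual capacities along the path: S→P: 8, P→t: 6.
Minimum is 6.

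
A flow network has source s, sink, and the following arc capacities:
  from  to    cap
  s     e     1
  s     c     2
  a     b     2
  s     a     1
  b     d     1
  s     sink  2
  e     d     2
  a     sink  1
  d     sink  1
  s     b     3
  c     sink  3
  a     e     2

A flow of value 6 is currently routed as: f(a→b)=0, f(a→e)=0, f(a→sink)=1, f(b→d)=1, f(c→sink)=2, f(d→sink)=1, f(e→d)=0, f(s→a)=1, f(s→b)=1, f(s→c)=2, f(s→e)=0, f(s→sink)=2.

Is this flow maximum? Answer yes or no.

Yes

Residual reachable from s: {b, d, e, s}; sink is not reachable.
Saturated cut: s→a, s→c, s→sink, d→sink with total capacity 6 = current flow value. Flow is maximum.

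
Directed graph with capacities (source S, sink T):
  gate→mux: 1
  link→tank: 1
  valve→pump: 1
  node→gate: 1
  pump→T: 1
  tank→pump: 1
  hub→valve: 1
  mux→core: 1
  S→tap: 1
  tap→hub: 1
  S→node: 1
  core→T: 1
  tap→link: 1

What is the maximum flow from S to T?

2

Augment S→node→gate→mux→core→T: bottleneck 1. Total 1.
Augment S→tap→link→tank→pump→T: bottleneck 1. Total 2.
No augmenting path remains in the residual graph.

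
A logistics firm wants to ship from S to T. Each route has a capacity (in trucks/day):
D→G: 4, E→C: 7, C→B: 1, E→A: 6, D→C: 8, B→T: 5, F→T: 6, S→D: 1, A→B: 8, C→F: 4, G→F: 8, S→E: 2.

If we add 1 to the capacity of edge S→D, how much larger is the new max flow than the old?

Original max flow = 3.
After raising cap(S→D), augmenting paths through that edge carry 1 more unit.
New max flow = 4. Increase = 1.

1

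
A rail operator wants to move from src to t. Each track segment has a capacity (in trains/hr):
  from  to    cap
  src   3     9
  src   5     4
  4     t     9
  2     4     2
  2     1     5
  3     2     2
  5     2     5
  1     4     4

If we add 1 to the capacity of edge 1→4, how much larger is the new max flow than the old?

0

Original max flow = 6.
Edge 1→4 does not cross the min cut (source side {3, src}), so extra capacity there cannot help.
New max flow = 6. Increase = 0.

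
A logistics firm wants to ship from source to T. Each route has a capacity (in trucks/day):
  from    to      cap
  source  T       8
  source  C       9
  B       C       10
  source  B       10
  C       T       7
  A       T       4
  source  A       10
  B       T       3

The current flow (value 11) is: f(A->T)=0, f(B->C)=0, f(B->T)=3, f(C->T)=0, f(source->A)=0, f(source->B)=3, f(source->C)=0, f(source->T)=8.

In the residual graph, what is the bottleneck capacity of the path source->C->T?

Residual capacities along the path: source->C: 9, C->T: 7.
Minimum is 7.

7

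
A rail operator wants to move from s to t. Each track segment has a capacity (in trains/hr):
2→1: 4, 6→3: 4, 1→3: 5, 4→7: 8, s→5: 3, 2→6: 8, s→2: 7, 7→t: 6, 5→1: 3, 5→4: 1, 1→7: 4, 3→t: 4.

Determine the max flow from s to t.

Augment s→2→6→3→t: bottleneck 4. Total 4.
Augment s→2→1→7→t: bottleneck 3. Total 7.
Augment s→5→1→7→t: bottleneck 1. Total 8.
Augment s→5→4→7→t: bottleneck 1. Total 9.
No augmenting path remains in the residual graph.

9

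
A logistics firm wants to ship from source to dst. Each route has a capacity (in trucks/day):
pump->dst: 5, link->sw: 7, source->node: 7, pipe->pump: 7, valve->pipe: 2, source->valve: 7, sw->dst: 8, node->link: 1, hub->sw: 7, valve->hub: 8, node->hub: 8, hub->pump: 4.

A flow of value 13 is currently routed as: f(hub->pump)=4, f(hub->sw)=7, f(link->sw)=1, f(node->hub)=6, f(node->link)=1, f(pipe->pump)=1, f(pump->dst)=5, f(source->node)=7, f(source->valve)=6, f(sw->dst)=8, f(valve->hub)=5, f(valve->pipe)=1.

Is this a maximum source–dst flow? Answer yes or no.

Yes

Residual reachable from source: {hub, node, pipe, pump, source, valve}; dst is not reachable.
Saturated cut: node->link, hub->sw, pump->dst with total capacity 13 = current flow value. Flow is maximum.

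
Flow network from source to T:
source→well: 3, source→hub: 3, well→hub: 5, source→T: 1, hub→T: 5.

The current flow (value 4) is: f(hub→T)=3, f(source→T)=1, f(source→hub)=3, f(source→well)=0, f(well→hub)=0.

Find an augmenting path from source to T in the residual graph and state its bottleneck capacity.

Residual along source→well→hub→T: source→well: 3, well→hub: 5, hub→T: 2.
Bottleneck = min = 2.

source→well→hub→T, bottleneck 2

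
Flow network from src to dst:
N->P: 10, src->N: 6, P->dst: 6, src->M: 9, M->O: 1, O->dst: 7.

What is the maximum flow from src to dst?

Augment src->M->O->dst: bottleneck 1. Total 1.
Augment src->N->P->dst: bottleneck 6. Total 7.
No augmenting path remains in the residual graph.

7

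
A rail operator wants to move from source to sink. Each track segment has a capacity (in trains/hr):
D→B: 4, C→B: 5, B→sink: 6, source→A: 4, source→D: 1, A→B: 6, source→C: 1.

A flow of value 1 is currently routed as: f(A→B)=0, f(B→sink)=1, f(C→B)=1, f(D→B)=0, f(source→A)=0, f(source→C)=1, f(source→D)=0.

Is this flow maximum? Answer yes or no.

Residual path source→D→B→sink has bottleneck 1 > 0.
Pushing 1 along it raises the flow to 2, so the given flow is not maximum.

No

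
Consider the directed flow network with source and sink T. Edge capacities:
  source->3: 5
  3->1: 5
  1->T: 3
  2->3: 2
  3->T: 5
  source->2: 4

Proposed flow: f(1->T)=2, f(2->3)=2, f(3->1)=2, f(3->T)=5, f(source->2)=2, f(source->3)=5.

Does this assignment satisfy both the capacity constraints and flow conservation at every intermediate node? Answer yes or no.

Every edge has 0 ≤ f(e) ≤ cap(e).
At each intermediate node, inflow equals outflow.

Yes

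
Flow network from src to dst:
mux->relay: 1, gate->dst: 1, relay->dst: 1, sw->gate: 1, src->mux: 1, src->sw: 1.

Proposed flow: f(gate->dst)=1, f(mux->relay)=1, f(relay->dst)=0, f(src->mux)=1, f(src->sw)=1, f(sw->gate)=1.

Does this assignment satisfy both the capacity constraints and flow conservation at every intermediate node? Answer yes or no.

No

Conservation fails at relay: inflow 1 ≠ outflow 0.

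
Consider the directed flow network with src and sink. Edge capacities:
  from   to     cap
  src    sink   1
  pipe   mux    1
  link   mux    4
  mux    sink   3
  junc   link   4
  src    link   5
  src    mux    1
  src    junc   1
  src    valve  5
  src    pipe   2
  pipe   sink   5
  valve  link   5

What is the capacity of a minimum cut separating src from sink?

6

Max flow = 6 (via 4 augmenting paths).
In the residual at optimum, the set reachable from src is {junc, link, mux, src, valve}.
Cut edges: src→pipe (cap 2), src→sink (cap 1), mux→sink (cap 3). Sum = 6.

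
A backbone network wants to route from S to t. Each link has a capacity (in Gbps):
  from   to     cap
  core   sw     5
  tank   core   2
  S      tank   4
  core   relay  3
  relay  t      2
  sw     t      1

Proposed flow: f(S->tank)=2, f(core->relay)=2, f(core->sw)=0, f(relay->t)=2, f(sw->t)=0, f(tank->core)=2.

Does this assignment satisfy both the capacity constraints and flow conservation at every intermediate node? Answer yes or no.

Every edge has 0 ≤ f(e) ≤ cap(e).
At each intermediate node, inflow equals outflow.

Yes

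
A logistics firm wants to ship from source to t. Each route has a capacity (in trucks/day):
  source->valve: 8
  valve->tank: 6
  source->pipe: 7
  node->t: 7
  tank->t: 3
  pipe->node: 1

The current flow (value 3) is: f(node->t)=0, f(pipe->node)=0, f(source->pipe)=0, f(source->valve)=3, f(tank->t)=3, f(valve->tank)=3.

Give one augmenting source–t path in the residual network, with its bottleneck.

Residual along source->pipe->node->t: source->pipe: 7, pipe->node: 1, node->t: 7.
Bottleneck = min = 1.

source->pipe->node->t, bottleneck 1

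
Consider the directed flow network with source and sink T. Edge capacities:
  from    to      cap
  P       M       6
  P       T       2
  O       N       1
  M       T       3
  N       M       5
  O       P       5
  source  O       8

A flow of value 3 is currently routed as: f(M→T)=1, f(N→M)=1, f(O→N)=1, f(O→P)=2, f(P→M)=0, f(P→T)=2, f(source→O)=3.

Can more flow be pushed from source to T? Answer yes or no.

Yes

Residual path source→O→P→M→T has bottleneck 2 > 0.
Pushing 2 along it raises the flow to 5, so the given flow is not maximum.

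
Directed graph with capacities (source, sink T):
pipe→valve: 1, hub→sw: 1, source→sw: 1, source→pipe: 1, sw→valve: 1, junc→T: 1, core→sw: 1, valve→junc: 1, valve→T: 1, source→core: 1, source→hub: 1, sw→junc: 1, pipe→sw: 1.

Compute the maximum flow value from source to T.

Augment source→pipe→valve→T: bottleneck 1. Total 1.
Augment source→sw→junc→T: bottleneck 1. Total 2.
No augmenting path remains in the residual graph.

2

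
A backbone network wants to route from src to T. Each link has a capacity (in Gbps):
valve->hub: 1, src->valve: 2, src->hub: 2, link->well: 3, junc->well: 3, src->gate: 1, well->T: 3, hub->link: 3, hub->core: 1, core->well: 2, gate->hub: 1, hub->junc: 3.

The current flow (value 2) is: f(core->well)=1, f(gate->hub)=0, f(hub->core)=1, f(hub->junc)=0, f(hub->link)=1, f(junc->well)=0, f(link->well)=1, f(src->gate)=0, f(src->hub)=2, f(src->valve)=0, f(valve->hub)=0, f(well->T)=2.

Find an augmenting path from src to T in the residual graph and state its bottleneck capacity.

Residual along src->valve->hub->link->well->T: src->valve: 2, valve->hub: 1, hub->link: 2, link->well: 2, well->T: 1.
Bottleneck = min = 1.

src->valve->hub->link->well->T, bottleneck 1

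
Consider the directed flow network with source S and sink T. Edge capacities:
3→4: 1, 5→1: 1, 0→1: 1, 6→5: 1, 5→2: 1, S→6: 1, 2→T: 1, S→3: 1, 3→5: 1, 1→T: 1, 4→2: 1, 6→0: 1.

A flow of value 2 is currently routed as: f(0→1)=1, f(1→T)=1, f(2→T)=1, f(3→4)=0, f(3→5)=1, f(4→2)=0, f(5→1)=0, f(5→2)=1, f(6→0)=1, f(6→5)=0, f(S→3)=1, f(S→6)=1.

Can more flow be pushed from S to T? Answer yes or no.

No

Residual reachable from S: {S}; T is not reachable.
Saturated cut: S→6, S→3 with total capacity 2 = current flow value. Flow is maximum.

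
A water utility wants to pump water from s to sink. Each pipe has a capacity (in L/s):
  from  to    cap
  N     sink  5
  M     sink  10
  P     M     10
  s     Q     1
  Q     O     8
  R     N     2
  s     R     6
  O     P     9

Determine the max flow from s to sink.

3

Augment s->R->N->sink: bottleneck 2. Total 2.
Augment s->Q->O->P->M->sink: bottleneck 1. Total 3.
No augmenting path remains in the residual graph.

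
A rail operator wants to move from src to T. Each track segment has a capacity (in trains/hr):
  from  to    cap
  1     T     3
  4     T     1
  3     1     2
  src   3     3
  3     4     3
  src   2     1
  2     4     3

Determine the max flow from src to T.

Augment src→3→1→T: bottleneck 2. Total 2.
Augment src→3→4→T: bottleneck 1. Total 3.
No augmenting path remains in the residual graph.

3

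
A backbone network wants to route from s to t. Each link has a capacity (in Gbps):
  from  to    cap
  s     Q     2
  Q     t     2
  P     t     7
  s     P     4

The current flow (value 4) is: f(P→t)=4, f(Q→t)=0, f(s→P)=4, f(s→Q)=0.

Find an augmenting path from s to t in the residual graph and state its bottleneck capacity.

Residual along s→Q→t: s→Q: 2, Q→t: 2.
Bottleneck = min = 2.

s→Q→t, bottleneck 2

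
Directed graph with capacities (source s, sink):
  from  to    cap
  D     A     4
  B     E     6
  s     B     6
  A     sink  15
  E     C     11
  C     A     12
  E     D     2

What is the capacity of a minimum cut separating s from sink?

Max flow = 6 (via 2 augmenting paths).
In the residual at optimum, the set reachable from s is {s}.
Cut edges: s->B (cap 6). Sum = 6.

6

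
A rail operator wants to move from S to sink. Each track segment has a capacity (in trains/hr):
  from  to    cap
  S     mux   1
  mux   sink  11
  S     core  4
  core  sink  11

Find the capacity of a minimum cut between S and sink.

Max flow = 5 (via 2 augmenting paths).
In the residual at optimum, the set reachable from S is {S}.
Cut edges: S→mux (cap 1), S→core (cap 4). Sum = 5.

5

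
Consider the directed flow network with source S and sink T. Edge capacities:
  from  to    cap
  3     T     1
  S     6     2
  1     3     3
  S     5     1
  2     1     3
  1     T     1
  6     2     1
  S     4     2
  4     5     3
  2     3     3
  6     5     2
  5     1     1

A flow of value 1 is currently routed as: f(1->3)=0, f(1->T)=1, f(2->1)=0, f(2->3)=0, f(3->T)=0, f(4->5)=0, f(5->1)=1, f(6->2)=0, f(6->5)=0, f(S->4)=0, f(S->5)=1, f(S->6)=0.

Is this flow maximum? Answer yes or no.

Residual path S->6->2->3->T has bottleneck 1 > 0.
Pushing 1 along it raises the flow to 2, so the given flow is not maximum.

No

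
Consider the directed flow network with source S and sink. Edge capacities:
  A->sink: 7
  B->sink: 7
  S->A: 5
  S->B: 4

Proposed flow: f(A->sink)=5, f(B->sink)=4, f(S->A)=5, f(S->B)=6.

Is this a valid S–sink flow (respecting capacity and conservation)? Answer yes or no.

No

Capacity violated on S->B: flow 6 > capacity 4.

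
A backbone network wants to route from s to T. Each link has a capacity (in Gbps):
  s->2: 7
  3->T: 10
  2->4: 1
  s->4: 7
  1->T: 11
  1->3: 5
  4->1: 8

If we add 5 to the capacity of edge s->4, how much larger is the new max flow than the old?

Original max flow = 8.
Even with extra capacity on s->4, another cut of capacity 8 remains binding.
New max flow = 8. Increase = 0.

0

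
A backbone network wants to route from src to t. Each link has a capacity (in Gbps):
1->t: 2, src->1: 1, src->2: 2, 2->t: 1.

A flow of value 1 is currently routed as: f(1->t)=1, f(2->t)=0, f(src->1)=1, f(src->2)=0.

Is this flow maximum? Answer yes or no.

No

Residual path src->2->t has bottleneck 1 > 0.
Pushing 1 along it raises the flow to 2, so the given flow is not maximum.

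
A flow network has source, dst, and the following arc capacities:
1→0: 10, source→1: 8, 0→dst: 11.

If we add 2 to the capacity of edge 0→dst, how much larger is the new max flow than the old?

0

Original max flow = 8.
Edge 0→dst does not cross the min cut (source side {source}), so extra capacity there cannot help.
New max flow = 8. Increase = 0.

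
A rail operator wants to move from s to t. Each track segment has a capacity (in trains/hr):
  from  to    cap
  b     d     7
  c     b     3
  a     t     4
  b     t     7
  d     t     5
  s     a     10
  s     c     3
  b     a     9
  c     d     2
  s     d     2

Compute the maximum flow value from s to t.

9

Augment s->a->t: bottleneck 4. Total 4.
Augment s->d->t: bottleneck 2. Total 6.
Augment s->c->b->t: bottleneck 3. Total 9.
No augmenting path remains in the residual graph.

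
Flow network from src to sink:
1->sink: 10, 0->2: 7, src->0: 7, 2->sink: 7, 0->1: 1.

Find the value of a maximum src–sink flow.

7

Augment src->0->1->sink: bottleneck 1. Total 1.
Augment src->0->2->sink: bottleneck 6. Total 7.
No augmenting path remains in the residual graph.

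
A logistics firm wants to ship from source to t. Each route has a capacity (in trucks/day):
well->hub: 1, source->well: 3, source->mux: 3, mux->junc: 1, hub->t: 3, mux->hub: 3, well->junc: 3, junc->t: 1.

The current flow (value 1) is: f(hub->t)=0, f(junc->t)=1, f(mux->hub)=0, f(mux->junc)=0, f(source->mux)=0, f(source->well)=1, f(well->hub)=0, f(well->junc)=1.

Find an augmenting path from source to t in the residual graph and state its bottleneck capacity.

Residual along source->well->hub->t: source->well: 2, well->hub: 1, hub->t: 3.
Bottleneck = min = 1.

source->well->hub->t, bottleneck 1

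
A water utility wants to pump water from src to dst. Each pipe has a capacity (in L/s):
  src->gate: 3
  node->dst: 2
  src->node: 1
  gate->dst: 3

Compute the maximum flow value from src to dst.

4

Augment src->gate->dst: bottleneck 3. Total 3.
Augment src->node->dst: bottleneck 1. Total 4.
No augmenting path remains in the residual graph.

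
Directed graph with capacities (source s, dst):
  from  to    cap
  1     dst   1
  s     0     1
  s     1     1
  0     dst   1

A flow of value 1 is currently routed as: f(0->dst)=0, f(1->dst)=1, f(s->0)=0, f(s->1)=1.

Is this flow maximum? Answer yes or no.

No

Residual path s->0->dst has bottleneck 1 > 0.
Pushing 1 along it raises the flow to 2, so the given flow is not maximum.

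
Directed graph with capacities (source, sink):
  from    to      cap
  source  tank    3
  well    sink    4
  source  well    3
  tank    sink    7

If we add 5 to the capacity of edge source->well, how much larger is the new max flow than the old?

Original max flow = 6.
After raising cap(source->well), augmenting paths through that edge carry 1 more unit.
New max flow = 7. Increase = 1.

1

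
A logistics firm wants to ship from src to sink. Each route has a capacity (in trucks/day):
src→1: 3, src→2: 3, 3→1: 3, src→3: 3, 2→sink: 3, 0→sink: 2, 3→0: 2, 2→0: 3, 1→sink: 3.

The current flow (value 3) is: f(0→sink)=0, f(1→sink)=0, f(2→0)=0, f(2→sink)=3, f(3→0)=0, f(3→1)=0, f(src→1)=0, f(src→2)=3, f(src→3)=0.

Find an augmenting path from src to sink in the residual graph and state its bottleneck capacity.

Residual along src→1→sink: src→1: 3, 1→sink: 3.
Bottleneck = min = 3.

src→1→sink, bottleneck 3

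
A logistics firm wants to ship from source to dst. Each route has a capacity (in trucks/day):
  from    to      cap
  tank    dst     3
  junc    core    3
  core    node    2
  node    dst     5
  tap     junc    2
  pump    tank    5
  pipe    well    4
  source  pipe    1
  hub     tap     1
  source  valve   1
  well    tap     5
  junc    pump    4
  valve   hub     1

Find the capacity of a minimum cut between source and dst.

2

Max flow = 2 (via 2 augmenting paths).
In the residual at optimum, the set reachable from source is {source}.
Cut edges: source->valve (cap 1), source->pipe (cap 1). Sum = 2.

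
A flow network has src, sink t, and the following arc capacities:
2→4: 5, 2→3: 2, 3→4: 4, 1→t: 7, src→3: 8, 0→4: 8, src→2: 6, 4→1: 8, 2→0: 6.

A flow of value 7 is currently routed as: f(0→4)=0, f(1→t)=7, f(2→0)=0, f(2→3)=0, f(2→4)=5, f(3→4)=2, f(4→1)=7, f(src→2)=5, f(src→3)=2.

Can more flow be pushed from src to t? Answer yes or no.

Residual reachable from src: {0, 1, 2, 3, 4, src}; t is not reachable.
Saturated cut: 1→t with total capacity 7 = current flow value. Flow is maximum.

No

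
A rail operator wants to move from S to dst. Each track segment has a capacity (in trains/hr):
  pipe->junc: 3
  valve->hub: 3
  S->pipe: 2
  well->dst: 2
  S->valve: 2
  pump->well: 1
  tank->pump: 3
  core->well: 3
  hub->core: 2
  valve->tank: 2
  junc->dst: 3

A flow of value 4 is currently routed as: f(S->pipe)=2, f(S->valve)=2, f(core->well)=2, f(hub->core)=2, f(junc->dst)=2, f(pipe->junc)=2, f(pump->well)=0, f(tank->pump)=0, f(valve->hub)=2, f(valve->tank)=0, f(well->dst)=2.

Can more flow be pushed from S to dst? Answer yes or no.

Residual reachable from S: {S}; dst is not reachable.
Saturated cut: S->valve, S->pipe with total capacity 4 = current flow value. Flow is maximum.

No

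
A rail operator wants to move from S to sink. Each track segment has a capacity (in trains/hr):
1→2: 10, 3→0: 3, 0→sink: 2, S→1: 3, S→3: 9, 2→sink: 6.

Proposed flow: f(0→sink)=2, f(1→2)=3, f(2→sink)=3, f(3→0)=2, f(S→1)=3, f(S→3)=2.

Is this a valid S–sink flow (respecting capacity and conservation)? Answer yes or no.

Every edge has 0 ≤ f(e) ≤ cap(e).
At each intermediate node, inflow equals outflow.

Yes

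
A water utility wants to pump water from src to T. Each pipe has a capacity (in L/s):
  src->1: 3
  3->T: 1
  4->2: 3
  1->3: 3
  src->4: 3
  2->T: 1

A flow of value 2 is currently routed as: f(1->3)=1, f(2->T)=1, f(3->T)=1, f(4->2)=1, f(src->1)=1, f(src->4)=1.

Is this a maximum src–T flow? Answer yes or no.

Yes

Residual reachable from src: {1, 2, 3, 4, src}; T is not reachable.
Saturated cut: 2->T, 3->T with total capacity 2 = current flow value. Flow is maximum.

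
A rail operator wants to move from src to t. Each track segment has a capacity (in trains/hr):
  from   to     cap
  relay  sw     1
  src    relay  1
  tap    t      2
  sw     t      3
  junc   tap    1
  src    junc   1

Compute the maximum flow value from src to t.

Augment src->relay->sw->t: bottleneck 1. Total 1.
Augment src->junc->tap->t: bottleneck 1. Total 2.
No augmenting path remains in the residual graph.

2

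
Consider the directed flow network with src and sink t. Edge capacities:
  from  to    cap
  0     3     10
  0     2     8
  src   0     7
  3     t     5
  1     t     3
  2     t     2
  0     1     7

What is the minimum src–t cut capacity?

7

Max flow = 7 (via 3 augmenting paths).
In the residual at optimum, the set reachable from src is {src}.
Cut edges: src->0 (cap 7). Sum = 7.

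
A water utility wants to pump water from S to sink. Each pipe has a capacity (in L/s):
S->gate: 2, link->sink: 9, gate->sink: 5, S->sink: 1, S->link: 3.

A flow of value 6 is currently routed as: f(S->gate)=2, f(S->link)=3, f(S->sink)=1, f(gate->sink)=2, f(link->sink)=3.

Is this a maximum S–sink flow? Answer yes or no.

Yes

Residual reachable from S: {S}; sink is not reachable.
Saturated cut: S->gate, S->link, S->sink with total capacity 6 = current flow value. Flow is maximum.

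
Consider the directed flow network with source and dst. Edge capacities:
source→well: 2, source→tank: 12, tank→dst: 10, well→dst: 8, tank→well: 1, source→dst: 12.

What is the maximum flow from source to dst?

25

Augment source→dst: bottleneck 12. Total 12.
Augment source→tank→dst: bottleneck 10. Total 22.
Augment source→well→dst: bottleneck 2. Total 24.
Augment source→tank→well→dst: bottleneck 1. Total 25.
No augmenting path remains in the residual graph.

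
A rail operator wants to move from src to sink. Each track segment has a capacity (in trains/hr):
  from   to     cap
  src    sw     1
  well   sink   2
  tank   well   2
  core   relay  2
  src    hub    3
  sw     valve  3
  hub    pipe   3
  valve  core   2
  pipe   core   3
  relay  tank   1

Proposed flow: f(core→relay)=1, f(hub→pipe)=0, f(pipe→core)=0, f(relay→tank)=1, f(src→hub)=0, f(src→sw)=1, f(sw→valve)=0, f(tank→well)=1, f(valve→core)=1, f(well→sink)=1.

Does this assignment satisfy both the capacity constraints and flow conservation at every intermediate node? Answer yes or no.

Conservation fails at sw: inflow 1 ≠ outflow 0.

No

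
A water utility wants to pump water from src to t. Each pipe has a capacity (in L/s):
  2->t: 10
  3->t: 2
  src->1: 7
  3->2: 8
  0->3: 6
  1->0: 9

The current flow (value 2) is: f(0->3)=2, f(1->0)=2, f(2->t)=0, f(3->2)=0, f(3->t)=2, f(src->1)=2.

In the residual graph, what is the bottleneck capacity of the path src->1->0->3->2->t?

4

Residual capacities along the path: src->1: 5, 1->0: 7, 0->3: 4, 3->2: 8, 2->t: 10.
Minimum is 4.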